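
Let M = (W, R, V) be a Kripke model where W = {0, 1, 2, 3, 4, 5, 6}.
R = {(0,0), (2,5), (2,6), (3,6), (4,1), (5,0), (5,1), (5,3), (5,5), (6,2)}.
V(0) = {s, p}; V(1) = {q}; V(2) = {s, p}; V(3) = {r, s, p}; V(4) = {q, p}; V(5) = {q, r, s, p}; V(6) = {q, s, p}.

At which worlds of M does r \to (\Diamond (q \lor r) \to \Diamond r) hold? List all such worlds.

0, 1, 2, 4, 5, 6

Recall that \Diamond ψ holds at a world iff ψ holds at some accessible world.
Let φ = r \to (\Diamond (q \lor r) \to \Diamond r). Evaluate φ at each world:
  0 (successors {0}): φ is true.
  1 (successors ∅): φ is true.
  2 (successors {5, 6}): φ is true.
  3 (successors {6}): φ is false.
  4 (successors {1}): φ is true.
  5 (successors {0, 1, 3, 5}): φ is true.
  6 (successors {2}): φ is true.
For instance, at 0:
  At 0: r is false, \Diamond (q \lor r) \to \Diamond r is true, so r \to (\Diamond (q \lor r) \to \Diamond r) is true.
    At 0: \Diamond (q \lor r) is false, \Diamond r is false, so \Diamond (q \lor r) \to \Diamond r is true.
      At 0: \Diamond (q \lor r) requires q \lor r at some successor in {0}.
        At 0: q \lor r is false.
      So \Diamond (q \lor r) is false at 0.
      At 0: \Diamond r requires r at some successor in {0}.
        At 0: r is false.
      So \Diamond r is false at 0.
Satisfying worlds: {0, 1, 2, 4, 5, 6}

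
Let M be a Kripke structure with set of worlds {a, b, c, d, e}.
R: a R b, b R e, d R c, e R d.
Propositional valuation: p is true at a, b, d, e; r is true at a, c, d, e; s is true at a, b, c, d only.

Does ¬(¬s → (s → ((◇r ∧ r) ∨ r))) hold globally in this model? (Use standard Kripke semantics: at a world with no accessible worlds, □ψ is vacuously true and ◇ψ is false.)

Let φ = ¬(¬s → (s → ((◇r ∧ r) ∨ r))). Evaluate φ at each world:
  a (successors {b}): φ is false.
  b (successors {e}): φ is false.
  c (successors ∅): φ is false.
  d (successors {c}): φ is false.
  e (successors {d}): φ is false.
Detail at a (counterexample):
  At a: ¬s → (s → ((◇r ∧ r) ∨ r)) is true, so ¬(¬s → (s → ((◇r ∧ r) ∨ r))) is false.
    At a: ¬s is false, s → ((◇r ∧ r) ∨ r) is true, so ¬s → (s → ((◇r ∧ r) ∨ r)) is true.
      At a: s is true, (◇r ∧ r) ∨ r is true, so s → ((◇r ∧ r) ∨ r) is true.

No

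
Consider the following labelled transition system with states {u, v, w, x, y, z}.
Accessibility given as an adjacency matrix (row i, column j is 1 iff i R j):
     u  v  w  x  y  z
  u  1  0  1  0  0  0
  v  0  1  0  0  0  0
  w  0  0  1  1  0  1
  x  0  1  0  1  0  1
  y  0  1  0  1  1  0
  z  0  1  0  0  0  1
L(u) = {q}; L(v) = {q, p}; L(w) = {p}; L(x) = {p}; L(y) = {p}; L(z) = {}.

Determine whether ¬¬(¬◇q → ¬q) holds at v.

At v: ¬(¬◇q → ¬q) is false, so ¬¬(¬◇q → ¬q) is true.
  At v: ¬◇q → ¬q is true, so ¬(¬◇q → ¬q) is false.
    At v: ¬◇q is false, ¬q is false, so ¬◇q → ¬q is true.
      At v: ◇q is true, so ¬◇q is false.

Yes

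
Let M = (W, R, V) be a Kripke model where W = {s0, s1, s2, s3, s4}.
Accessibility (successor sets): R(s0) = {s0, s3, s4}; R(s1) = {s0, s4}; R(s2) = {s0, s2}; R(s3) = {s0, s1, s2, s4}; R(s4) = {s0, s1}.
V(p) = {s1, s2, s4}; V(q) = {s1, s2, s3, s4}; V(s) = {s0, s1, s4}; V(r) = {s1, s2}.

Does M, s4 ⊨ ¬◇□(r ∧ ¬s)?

At s4: ◇□(r ∧ ¬s) is false, so ¬◇□(r ∧ ¬s) is true.
  At s4: ◇□(r ∧ ¬s) requires □(r ∧ ¬s) at some successor in {s0, s1}.
    At s0: □(r ∧ ¬s) is false.
    At s1: □(r ∧ ¬s) is false.
  So ◇□(r ∧ ¬s) is false at s4.

Yes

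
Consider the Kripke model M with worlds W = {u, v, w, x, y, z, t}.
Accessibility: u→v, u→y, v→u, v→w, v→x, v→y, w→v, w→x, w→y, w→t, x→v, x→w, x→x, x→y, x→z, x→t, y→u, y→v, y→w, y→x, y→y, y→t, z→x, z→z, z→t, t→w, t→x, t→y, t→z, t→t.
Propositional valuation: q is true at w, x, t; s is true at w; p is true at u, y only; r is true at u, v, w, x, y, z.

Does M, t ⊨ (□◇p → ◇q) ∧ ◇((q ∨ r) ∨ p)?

At t: □◇p → ◇q is true, ◇((q ∨ r) ∨ p) is true, so (□◇p → ◇q) ∧ ◇((q ∨ r) ∨ p) is true.
  At t: □◇p is false, ◇q is true, so □◇p → ◇q is true.
    At t: □◇p requires ◇p at every successor {w, x, y, z, t}.
      ◇p fails at z, so □◇p is false at t.
    At t: ◇q requires q at some successor in {w, x, y, z, t}.
      q holds at w, so ◇q is true at t.
  At t: ◇((q ∨ r) ∨ p) requires (q ∨ r) ∨ p at some successor in {w, x, y, z, t}.
    (q ∨ r) ∨ p holds at w, so ◇((q ∨ r) ∨ p) is true at t.

Yes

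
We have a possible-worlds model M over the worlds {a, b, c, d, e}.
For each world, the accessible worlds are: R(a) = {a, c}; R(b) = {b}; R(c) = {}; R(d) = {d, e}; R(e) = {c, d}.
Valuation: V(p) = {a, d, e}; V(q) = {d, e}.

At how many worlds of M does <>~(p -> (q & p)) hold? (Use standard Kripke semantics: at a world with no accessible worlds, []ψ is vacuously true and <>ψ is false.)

Let φ = <>~(p -> (q & p)). Evaluate φ at each world:
  a (successors {a, c}): φ is true.
  b (successors {b}): φ is false.
  c (successors ∅): φ is false.
  d (successors {d, e}): φ is false.
  e (successors {c, d}): φ is false.
For instance, at e:
  At e: <>~(p -> (q & p)) requires ~(p -> (q & p)) at some successor in {c, d}.
    At c: ~(p -> (q & p)) is false.
    At d: ~(p -> (q & p)) is false.
  So <>~(p -> (q & p)) is false at e.
Satisfying worlds: {a}

1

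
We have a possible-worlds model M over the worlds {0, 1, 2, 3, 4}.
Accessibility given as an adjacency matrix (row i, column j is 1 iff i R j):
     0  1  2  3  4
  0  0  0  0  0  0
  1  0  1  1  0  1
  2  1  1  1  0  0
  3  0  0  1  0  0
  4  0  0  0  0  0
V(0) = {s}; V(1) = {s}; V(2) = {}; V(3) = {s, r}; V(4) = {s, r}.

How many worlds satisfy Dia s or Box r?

4

Recall that Box ψ holds at a world iff ψ holds at every accessible world, and Dia ψ holds iff ψ holds at some accessible world.
Let φ = Dia s or Box r. Evaluate φ at each world:
  0 (successors ∅): φ is true.
  1 (successors {1, 2, 4}): φ is true.
  2 (successors {0, 1, 2}): φ is true.
  3 (successors {2}): φ is false.
  4 (successors ∅): φ is true.
For instance, at 3:
  At 3: Dia s is false, Box r is false, so Dia s or Box r is false.
    At 3: Dia s requires s at some successor in {2}.
      At 2: s is false.
    So Dia s is false at 3.
    At 3: Box r requires r at every successor {2}.
      r fails at 2, so Box r is false at 3.
Satisfying worlds: {0, 1, 2, 4}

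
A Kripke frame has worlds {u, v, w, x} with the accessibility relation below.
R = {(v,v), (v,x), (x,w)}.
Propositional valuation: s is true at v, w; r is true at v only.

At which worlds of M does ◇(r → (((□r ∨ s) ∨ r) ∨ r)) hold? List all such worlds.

Let φ = ◇(r → (((□r ∨ s) ∨ r) ∨ r)). Evaluate φ at each world:
  u (successors ∅): φ is false.
  v (successors {v, x}): φ is true.
  w (successors ∅): φ is false.
  x (successors {w}): φ is true.
For instance, at x:
  At x: ◇(r → (((□r ∨ s) ∨ r) ∨ r)) requires r → (((□r ∨ s) ∨ r) ∨ r) at some successor in {w}.
    r → (((□r ∨ s) ∨ r) ∨ r) holds at w, so ◇(r → (((□r ∨ s) ∨ r) ∨ r)) is true at x.
      At w: r is false, ((□r ∨ s) ∨ r) ∨ r is true, so r → (((□r ∨ s) ∨ r) ∨ r) is true.
Satisfying worlds: {v, x}

v, x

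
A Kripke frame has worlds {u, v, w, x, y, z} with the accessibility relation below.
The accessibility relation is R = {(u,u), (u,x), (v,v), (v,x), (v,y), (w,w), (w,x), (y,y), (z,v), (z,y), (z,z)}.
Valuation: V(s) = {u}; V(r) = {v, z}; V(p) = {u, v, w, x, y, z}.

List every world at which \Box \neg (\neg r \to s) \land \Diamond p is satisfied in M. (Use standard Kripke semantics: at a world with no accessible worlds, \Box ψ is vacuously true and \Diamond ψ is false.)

Let φ = \Box \neg (\neg r \to s) \land \Diamond p. Evaluate φ at each world:
  u (successors {u, x}): φ is false.
  v (successors {v, x, y}): φ is false.
  w (successors {w, x}): φ is true.
  x (successors ∅): φ is false.
  y (successors {y}): φ is true.
  z (successors {v, y, z}): φ is false.
For instance, at z:
  At z: \Box \neg (\neg r \to s) is false, \Diamond p is true, so \Box \neg (\neg r \to s) \land \Diamond p is false.
    At z: \Box \neg (\neg r \to s) requires \neg (\neg r \to s) at every successor {v, y, z}.
      \neg (\neg r \to s) fails at v, so \Box \neg (\neg r \to s) is false at z.
    At z: \Diamond p requires p at some successor in {v, y, z}.
      p holds at v, so \Diamond p is true at z.
Satisfying worlds: {w, y}

w, y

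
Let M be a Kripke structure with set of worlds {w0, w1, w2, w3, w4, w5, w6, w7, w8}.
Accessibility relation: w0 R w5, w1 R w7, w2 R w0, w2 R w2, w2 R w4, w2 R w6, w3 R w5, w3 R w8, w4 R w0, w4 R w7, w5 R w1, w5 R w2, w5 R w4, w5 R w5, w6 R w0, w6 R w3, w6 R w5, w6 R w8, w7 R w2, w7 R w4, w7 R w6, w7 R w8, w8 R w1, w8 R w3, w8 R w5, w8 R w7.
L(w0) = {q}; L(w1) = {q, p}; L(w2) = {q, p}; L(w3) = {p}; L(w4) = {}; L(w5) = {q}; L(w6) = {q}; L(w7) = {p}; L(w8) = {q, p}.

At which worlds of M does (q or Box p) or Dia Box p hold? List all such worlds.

w0, w1, w2, w5, w6, w8

Let φ = (q or Box p) or Dia Box p. Evaluate φ at each world:
  w0 (successors {w5}): φ is true.
  w1 (successors {w7}): φ is true.
  w2 (successors {w0, w2, w4, w6}): φ is true.
  w3 (successors {w5, w8}): φ is false.
  w4 (successors {w0, w7}): φ is false.
  w5 (successors {w1, w2, w4, w5}): φ is true.
  w6 (successors {w0, w3, w5, w8}): φ is true.
  w7 (successors {w2, w4, w6, w8}): φ is false.
  w8 (successors {w1, w3, w5, w7}): φ is true.
For instance, at w4:
  At w4: q or Box p is false, Dia Box p is false, so (q or Box p) or Dia Box p is false.
    At w4: q is false, Box p is false, so q or Box p is false.
      At w4: Box p requires p at every successor {w0, w7}.
        p fails at w0, so Box p is false at w4.
    At w4: Dia Box p requires Box p at some successor in {w0, w7}.
      At w0: Box p is false.
      At w7: Box p is false.
    So Dia Box p is false at w4.
Satisfying worlds: {w0, w1, w2, w5, w6, w8}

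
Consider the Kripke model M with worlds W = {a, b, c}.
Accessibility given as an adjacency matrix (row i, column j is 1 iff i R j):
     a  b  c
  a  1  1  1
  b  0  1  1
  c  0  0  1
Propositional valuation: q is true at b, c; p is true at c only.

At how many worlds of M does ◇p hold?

Let φ = ◇p. Evaluate φ at each world:
  a (successors {a, b, c}): φ is true.
  b (successors {b, c}): φ is true.
  c (successors {c}): φ is true.
For instance, at a:
  At a: ◇p requires p at some successor in {a, b, c}.
    p holds at c, so ◇p is true at a.
Satisfying worlds: {a, b, c}

3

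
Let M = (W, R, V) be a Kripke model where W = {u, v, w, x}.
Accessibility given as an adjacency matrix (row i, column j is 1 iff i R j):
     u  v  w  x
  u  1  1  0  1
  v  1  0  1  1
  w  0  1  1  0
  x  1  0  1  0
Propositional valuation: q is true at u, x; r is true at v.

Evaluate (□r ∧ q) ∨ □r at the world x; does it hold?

No

At x: □r ∧ q is false, □r is false, so (□r ∧ q) ∨ □r is false.
  At x: □r is false, q is true, so □r ∧ q is false.
    At x: □r requires r at every successor {u, w}.
      r fails at u, so □r is false at x.
  At x: □r requires r at every successor {u, w}.
    r fails at u, so □r is false at x.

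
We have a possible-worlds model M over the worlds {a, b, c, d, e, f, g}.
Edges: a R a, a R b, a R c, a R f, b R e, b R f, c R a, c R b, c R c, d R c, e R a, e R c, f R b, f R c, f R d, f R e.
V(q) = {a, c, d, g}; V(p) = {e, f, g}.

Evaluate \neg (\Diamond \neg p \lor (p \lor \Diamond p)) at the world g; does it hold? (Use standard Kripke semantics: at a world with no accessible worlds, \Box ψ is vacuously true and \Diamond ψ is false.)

No

Recall that \Diamond ψ holds at a world iff ψ holds at some accessible world.
At g: \Diamond \neg p \lor (p \lor \Diamond p) is true, so \neg (\Diamond \neg p \lor (p \lor \Diamond p)) is false.
  At g: \Diamond \neg p is false, p \lor \Diamond p is true, so \Diamond \neg p \lor (p \lor \Diamond p) is true.
    At g: no accessible worlds, so \Diamond \neg p is false.
    At g: p is true, \Diamond p is false, so p \lor \Diamond p is true.
      At g: no accessible worlds, so \Diamond p is false.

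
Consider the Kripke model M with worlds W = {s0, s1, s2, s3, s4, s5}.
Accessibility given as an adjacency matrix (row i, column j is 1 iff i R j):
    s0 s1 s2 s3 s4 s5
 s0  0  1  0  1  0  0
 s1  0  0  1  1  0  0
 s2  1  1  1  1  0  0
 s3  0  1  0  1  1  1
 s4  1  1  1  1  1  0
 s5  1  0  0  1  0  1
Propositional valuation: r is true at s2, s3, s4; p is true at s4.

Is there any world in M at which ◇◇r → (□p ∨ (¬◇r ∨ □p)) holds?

No

Let φ = ◇◇r → (□p ∨ (¬◇r ∨ □p)). Evaluate φ at each world:
  s0 (successors {s1, s3}): φ is false.
  s1 (successors {s2, s3}): φ is false.
  s2 (successors {s0, s1, s2, s3}): φ is false.
  s3 (successors {s1, s3, s4, s5}): φ is false.
  s4 (successors {s0, s1, s2, s3, s4}): φ is false.
  s5 (successors {s0, s3, s5}): φ is false.
For instance, at s1:
  At s1: ◇◇r is true, □p ∨ (¬◇r ∨ □p) is false, so ◇◇r → (□p ∨ (¬◇r ∨ □p)) is false.
    At s1: ◇◇r requires ◇r at some successor in {s2, s3}.
      ◇r holds at s2, so ◇◇r is true at s1.
    At s1: □p is false, ¬◇r ∨ □p is false, so □p ∨ (¬◇r ∨ □p) is false.
      At s1: □p requires p at every successor {s2, s3}.
        p fails at s2, so □p is false at s1.
      At s1: ¬◇r is false, □p is false, so ¬◇r ∨ □p is false.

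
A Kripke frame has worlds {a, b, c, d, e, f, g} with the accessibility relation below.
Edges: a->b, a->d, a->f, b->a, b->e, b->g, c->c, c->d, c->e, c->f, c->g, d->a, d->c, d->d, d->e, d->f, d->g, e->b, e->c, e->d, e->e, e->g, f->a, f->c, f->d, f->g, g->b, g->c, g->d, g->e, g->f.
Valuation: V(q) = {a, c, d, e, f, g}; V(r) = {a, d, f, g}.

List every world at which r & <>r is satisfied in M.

a, d, f, g

Recall that <>ψ holds at a world iff ψ holds at some accessible world.
Let φ = r & <>r. Evaluate φ at each world:
  a (successors {b, d, f}): φ is true.
  b (successors {a, e, g}): φ is false.
  c (successors {c, d, e, f, g}): φ is false.
  d (successors {a, c, d, e, f, g}): φ is true.
  e (successors {b, c, d, e, g}): φ is false.
  f (successors {a, c, d, g}): φ is true.
  g (successors {b, c, d, e, f}): φ is true.
For instance, at a:
  At a: r is true, <>r is true, so r & <>r is true.
    At a: <>r requires r at some successor in {b, d, f}.
      r holds at d, so <>r is true at a.
Satisfying worlds: {a, d, f, g}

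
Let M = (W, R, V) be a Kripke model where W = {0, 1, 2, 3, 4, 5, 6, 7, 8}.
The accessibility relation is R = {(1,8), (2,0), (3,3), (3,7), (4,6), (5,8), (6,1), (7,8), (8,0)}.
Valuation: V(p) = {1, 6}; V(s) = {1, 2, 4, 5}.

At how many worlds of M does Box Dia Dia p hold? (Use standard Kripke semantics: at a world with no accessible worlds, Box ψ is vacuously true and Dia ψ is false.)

Let φ = Box Dia Dia p. Evaluate φ at each world:
  0 (successors ∅): φ is true.
  1 (successors {8}): φ is false.
  2 (successors {0}): φ is false.
  3 (successors {3, 7}): φ is false.
  4 (successors {6}): φ is false.
  5 (successors {8}): φ is false.
  6 (successors {1}): φ is false.
  7 (successors {8}): φ is false.
  8 (successors {0}): φ is false.
For instance, at 6:
  At 6: Box Dia Dia p requires Dia Dia p at every successor {1}.
    Dia Dia p fails at 1, so Box Dia Dia p is false at 6.
      At 1: Dia Dia p requires Dia p at some successor in {8}.
        At 8: Dia p is false.
      So Dia Dia p is false at 1.
Satisfying worlds: {0}

1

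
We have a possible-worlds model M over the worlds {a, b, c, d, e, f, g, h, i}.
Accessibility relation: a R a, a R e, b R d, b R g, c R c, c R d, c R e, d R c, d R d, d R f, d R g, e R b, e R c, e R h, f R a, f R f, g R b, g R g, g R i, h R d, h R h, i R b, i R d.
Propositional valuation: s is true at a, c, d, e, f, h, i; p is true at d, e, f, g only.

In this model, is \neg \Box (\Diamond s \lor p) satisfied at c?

At c: \Box (\Diamond s \lor p) is true, so \neg \Box (\Diamond s \lor p) is false.
  At c: \Box (\Diamond s \lor p) requires \Diamond s \lor p at every successor {c, d, e}.
      At c: \Diamond s is true, p is false, so \Diamond s \lor p is true.
      At d: \Diamond s is true, p is true, so \Diamond s \lor p is true.
      At e: \Diamond s is true, p is true, so \Diamond s \lor p is true.
  So \Box (\Diamond s \lor p) is true at c.

No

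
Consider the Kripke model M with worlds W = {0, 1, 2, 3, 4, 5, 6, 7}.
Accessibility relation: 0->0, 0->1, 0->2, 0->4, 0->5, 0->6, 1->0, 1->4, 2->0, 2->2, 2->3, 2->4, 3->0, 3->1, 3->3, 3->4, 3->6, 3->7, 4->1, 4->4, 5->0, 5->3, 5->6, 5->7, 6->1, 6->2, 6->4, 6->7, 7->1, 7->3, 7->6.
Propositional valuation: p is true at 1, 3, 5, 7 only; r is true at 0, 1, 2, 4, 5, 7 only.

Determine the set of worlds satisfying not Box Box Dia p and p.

Let φ = not Box Box Dia p and p. Evaluate φ at each world:
  0 (successors {0, 1, 2, 4, 5, 6}): φ is false.
  1 (successors {0, 4}): φ is true.
  2 (successors {0, 2, 3, 4}): φ is false.
  3 (successors {0, 1, 3, 4, 6, 7}): φ is true.
  4 (successors {1, 4}): φ is false.
  5 (successors {0, 3, 6, 7}): φ is true.
  6 (successors {1, 2, 4, 7}): φ is false.
  7 (successors {1, 3, 6}): φ is true.
For instance, at 3:
  At 3: not Box Box Dia p is true, p is true, so not Box Box Dia p and p is true.
    At 3: Box Box Dia p is false, so not Box Box Dia p is true.
      At 3: Box Box Dia p requires Box Dia p at every successor {0, 1, 3, 4, 6, 7}.
        Box Dia p fails at 0, so Box Box Dia p is false at 3.
Satisfying worlds: {1, 3, 5, 7}

1, 3, 5, 7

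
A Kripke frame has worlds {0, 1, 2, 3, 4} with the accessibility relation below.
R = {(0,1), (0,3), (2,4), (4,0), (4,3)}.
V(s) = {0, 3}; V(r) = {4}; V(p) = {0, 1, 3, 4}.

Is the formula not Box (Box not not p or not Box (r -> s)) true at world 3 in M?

No

At 3: Box (Box not not p or not Box (r -> s)) is true, so not Box (Box not not p or not Box (r -> s)) is false.
  At 3: no accessible worlds, so Box (Box not not p or not Box (r -> s)) holds vacuously.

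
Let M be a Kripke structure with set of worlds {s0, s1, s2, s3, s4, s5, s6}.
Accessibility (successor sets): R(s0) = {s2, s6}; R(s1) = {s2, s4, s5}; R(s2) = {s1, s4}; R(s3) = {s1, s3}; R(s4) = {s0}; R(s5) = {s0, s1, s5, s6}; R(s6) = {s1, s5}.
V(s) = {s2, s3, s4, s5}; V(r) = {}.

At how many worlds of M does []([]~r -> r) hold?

0

Let φ = []([]~r -> r). Evaluate φ at each world:
  s0 (successors {s2, s6}): φ is false.
  s1 (successors {s2, s4, s5}): φ is false.
  s2 (successors {s1, s4}): φ is false.
  s3 (successors {s1, s3}): φ is false.
  s4 (successors {s0}): φ is false.
  s5 (successors {s0, s1, s5, s6}): φ is false.
  s6 (successors {s1, s5}): φ is false.
For instance, at s1:
  At s1: []([]~r -> r) requires []~r -> r at every successor {s2, s4, s5}.
    []~r -> r fails at s2, so []([]~r -> r) is false at s1.
      At s2: []~r is true, r is false, so []~r -> r is false.
Satisfying worlds: none.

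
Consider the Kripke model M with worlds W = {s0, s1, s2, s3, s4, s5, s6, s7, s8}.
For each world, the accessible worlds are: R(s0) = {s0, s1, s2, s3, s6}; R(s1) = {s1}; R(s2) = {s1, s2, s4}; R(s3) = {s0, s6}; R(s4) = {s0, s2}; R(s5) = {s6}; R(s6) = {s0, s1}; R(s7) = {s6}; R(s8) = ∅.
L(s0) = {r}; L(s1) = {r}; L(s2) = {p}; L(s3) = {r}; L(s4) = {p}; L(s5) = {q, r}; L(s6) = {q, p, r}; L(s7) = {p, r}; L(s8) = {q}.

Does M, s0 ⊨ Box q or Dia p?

At s0: Box q is false, Dia p is true, so Box q or Dia p is true.
  At s0: Box q requires q at every successor {s0, s1, s2, s3, s6}.
    q fails at s0, so Box q is false at s0.
  At s0: Dia p requires p at some successor in {s0, s1, s2, s3, s6}.
    p holds at s2, so Dia p is true at s0.

Yes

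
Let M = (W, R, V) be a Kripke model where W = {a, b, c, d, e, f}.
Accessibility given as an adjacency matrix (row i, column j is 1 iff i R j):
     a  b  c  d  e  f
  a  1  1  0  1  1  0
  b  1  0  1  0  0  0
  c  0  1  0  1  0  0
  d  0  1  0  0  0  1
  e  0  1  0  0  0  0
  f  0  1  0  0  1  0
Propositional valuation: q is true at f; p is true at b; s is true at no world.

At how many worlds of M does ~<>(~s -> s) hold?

Let φ = ~<>(~s -> s). Evaluate φ at each world:
  a (successors {a, b, d, e}): φ is true.
  b (successors {a, c}): φ is true.
  c (successors {b, d}): φ is true.
  d (successors {b, f}): φ is true.
  e (successors {b}): φ is true.
  f (successors {b, e}): φ is true.
For instance, at c:
  At c: <>(~s -> s) is false, so ~<>(~s -> s) is true.
    At c: <>(~s -> s) requires ~s -> s at some successor in {b, d}.
      At b: ~s -> s is false.
      At d: ~s -> s is false.
    So <>(~s -> s) is false at c.
Satisfying worlds: {a, b, c, d, e, f}

6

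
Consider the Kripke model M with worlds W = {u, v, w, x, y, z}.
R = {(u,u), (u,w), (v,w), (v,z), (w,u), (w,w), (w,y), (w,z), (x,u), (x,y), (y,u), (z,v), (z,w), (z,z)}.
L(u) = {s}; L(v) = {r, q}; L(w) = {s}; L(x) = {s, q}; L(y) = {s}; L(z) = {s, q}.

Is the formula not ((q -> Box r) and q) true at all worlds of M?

Yes

Recall that Box ψ holds at a world iff ψ holds at every accessible world, and Dia ψ holds iff ψ holds at some accessible world.
Let φ = not ((q -> Box r) and q). Evaluate φ at each world:
  u (successors {u, w}): φ is true.
  v (successors {w, z}): φ is true.
  w (successors {u, w, y, z}): φ is true.
  x (successors {u, y}): φ is true.
  y (successors {u}): φ is true.
  z (successors {v, w, z}): φ is true.
For instance, at u:
  At u: (q -> Box r) and q is false, so not ((q -> Box r) and q) is true.
    At u: q -> Box r is true, q is false, so (q -> Box r) and q is false.
      At u: q is false, Box r is false, so q -> Box r is true.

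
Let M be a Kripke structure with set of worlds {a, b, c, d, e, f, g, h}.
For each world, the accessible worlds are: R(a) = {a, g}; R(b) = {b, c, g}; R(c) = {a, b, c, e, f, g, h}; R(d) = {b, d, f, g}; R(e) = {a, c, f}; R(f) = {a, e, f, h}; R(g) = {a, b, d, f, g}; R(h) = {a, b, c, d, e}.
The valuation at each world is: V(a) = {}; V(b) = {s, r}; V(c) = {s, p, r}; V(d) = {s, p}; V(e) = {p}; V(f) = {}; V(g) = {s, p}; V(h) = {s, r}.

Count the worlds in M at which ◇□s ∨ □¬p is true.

Recall that □ψ holds at a world iff ψ holds at every accessible world, and ◇ψ holds iff ψ holds at some accessible world.
Let φ = ◇□s ∨ □¬p. Evaluate φ at each world:
  a (successors {a, g}): φ is false.
  b (successors {b, c, g}): φ is true.
  c (successors {a, b, c, e, f, g, h}): φ is true.
  d (successors {b, d, f, g}): φ is true.
  e (successors {a, c, f}): φ is false.
  f (successors {a, e, f, h}): φ is false.
  g (successors {a, b, d, f, g}): φ is true.
  h (successors {a, b, c, d, e}): φ is true.
For instance, at e:
  At e: ◇□s is false, □¬p is false, so ◇□s ∨ □¬p is false.
    At e: ◇□s requires □s at some successor in {a, c, f}.
      At a: □s is false.
      At c: □s is false.
      At f: □s is false.
    So ◇□s is false at e.
    At e: □¬p requires ¬p at every successor {a, c, f}.
      ¬p fails at c, so □¬p is false at e.
Satisfying worlds: {b, c, d, g, h}

5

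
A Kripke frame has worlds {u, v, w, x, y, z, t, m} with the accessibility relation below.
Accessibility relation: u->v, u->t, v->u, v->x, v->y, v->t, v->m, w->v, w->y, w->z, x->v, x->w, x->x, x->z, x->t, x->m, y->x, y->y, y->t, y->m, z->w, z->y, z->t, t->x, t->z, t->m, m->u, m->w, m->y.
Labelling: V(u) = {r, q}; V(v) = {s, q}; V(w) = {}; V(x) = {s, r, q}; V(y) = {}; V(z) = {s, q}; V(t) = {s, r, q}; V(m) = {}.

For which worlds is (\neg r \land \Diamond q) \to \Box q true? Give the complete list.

u, x, t

Let φ = (\neg r \land \Diamond q) \to \Box q. Evaluate φ at each world:
  u (successors {v, t}): φ is true.
  v (successors {u, x, y, t, m}): φ is false.
  w (successors {v, y, z}): φ is false.
  x (successors {v, w, x, z, t, m}): φ is true.
  y (successors {x, y, t, m}): φ is false.
  z (successors {w, y, t}): φ is false.
  t (successors {x, z, m}): φ is true.
  m (successors {u, w, y}): φ is false.
For instance, at w:
  At w: \neg r \land \Diamond q is true, \Box q is false, so (\neg r \land \Diamond q) \to \Box q is false.
    At w: \neg r is true, \Diamond q is true, so \neg r \land \Diamond q is true.
      At w: \Diamond q requires q at some successor in {v, y, z}.
        q holds at v, so \Diamond q is true at w.
    At w: \Box q requires q at every successor {v, y, z}.
      q fails at y, so \Box q is false at w.
Satisfying worlds: {u, x, t}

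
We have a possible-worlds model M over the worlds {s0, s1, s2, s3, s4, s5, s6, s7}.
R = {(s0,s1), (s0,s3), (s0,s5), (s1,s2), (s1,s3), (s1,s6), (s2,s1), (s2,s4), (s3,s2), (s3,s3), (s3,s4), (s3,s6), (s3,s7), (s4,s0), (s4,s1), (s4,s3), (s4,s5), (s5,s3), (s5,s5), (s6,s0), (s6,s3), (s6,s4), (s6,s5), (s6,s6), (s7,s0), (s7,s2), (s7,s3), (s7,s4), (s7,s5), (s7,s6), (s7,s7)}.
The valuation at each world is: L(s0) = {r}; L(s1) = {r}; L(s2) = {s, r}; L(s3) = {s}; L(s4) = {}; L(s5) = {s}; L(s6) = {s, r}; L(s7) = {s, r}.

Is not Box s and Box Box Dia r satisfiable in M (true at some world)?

Let φ = not Box s and Box Box Dia r. Evaluate φ at each world:
  s0 (successors {s1, s3, s5}): φ is false.
  s1 (successors {s2, s3, s6}): φ is false.
  s2 (successors {s1, s4}): φ is false.
  s3 (successors {s2, s3, s4, s6, s7}): φ is false.
  s4 (successors {s0, s1, s3, s5}): φ is false.
  s5 (successors {s3, s5}): φ is false.
  s6 (successors {s0, s3, s4, s5, s6}): φ is false.
  s7 (successors {s0, s2, s3, s4, s5, s6, s7}): φ is false.
For instance, at s3:
  At s3: not Box s is true, Box Box Dia r is false, so not Box s and Box Box Dia r is false.
    At s3: Box s is false, so not Box s is true.
      At s3: Box s requires s at every successor {s2, s3, s4, s6, s7}.
        s fails at s4, so Box s is false at s3.
    At s3: Box Box Dia r requires Box Dia r at every successor {s2, s3, s4, s6, s7}.
      Box Dia r fails at s4, so Box Box Dia r is false at s3.

No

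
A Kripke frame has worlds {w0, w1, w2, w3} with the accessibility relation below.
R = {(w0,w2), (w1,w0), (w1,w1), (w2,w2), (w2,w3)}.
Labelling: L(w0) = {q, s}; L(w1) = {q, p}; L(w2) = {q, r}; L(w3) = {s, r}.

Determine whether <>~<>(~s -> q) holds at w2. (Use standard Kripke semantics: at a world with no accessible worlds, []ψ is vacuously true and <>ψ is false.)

Yes

At w2: <>~<>(~s -> q) requires ~<>(~s -> q) at some successor in {w2, w3}.
  ~<>(~s -> q) holds at w3, so <>~<>(~s -> q) is true at w2.
    At w3: <>(~s -> q) is false, so ~<>(~s -> q) is true.
      At w3: no accessible worlds, so <>(~s -> q) is false.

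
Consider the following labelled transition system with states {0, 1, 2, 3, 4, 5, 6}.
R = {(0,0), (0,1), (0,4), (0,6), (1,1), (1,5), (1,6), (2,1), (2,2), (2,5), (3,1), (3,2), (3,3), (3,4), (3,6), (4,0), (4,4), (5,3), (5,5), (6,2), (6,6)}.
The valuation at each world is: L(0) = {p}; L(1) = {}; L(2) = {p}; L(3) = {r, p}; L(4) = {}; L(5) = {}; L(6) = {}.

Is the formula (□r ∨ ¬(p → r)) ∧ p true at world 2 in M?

At 2: □r ∨ ¬(p → r) is true, p is true, so (□r ∨ ¬(p → r)) ∧ p is true.
  At 2: □r is false, ¬(p → r) is true, so □r ∨ ¬(p → r) is true.
    At 2: □r requires r at every successor {1, 2, 5}.
      r fails at 1, so □r is false at 2.

Yes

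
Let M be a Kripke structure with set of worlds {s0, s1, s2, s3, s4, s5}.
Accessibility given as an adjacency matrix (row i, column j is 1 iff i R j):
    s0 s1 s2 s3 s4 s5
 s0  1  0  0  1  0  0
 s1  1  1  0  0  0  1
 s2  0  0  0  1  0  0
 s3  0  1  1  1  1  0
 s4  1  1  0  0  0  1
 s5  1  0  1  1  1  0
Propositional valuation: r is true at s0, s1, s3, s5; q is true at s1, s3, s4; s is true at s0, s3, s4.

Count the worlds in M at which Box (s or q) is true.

Recall that Box ψ holds at a world iff ψ holds at every accessible world, and Dia ψ holds iff ψ holds at some accessible world.
Let φ = Box (s or q). Evaluate φ at each world:
  s0 (successors {s0, s3}): φ is true.
  s1 (successors {s0, s1, s5}): φ is false.
  s2 (successors {s3}): φ is true.
  s3 (successors {s1, s2, s3, s4}): φ is false.
  s4 (successors {s0, s1, s5}): φ is false.
  s5 (successors {s0, s2, s3, s4}): φ is false.
For instance, at s0:
  At s0: Box (s or q) requires s or q at every successor {s0, s3}.
    At s0: s or q is true.
    At s3: s or q is true.
  So Box (s or q) is true at s0.
Satisfying worlds: {s0, s2}

2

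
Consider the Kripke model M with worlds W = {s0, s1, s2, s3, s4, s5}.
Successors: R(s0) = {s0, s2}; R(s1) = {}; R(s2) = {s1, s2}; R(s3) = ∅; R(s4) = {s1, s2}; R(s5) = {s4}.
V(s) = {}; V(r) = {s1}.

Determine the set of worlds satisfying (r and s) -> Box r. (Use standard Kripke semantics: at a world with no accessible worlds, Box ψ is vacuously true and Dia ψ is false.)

Recall that Box ψ holds at a world iff ψ holds at every accessible world, and Dia ψ holds iff ψ holds at some accessible world.
Let φ = (r and s) -> Box r. Evaluate φ at each world:
  s0 (successors {s0, s2}): φ is true.
  s1 (successors ∅): φ is true.
  s2 (successors {s1, s2}): φ is true.
  s3 (successors ∅): φ is true.
  s4 (successors {s1, s2}): φ is true.
  s5 (successors {s4}): φ is true.
For instance, at s5:
  At s5: r and s is false, Box r is false, so (r and s) -> Box r is true.
    At s5: Box r requires r at every successor {s4}.
      r fails at s4, so Box r is false at s5.
Satisfying worlds: {s0, s1, s2, s3, s4, s5}

s0, s1, s2, s3, s4, s5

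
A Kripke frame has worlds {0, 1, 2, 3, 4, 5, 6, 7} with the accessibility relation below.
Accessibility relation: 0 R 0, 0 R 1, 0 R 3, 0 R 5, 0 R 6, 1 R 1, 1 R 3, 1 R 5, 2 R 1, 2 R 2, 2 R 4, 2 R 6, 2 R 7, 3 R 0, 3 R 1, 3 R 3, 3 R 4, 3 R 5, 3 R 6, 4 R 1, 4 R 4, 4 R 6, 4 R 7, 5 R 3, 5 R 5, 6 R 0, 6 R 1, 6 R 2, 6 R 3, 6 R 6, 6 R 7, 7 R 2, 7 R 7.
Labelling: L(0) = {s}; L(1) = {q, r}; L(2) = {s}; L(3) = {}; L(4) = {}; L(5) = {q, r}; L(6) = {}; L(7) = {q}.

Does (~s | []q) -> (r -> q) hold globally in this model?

Yes

Recall that []ψ holds at a world iff ψ holds at every accessible world, and <>ψ holds iff ψ holds at some accessible world.
Let φ = (~s | []q) -> (r -> q). Evaluate φ at each world:
  0 (successors {0, 1, 3, 5, 6}): φ is true.
  1 (successors {1, 3, 5}): φ is true.
  2 (successors {1, 2, 4, 6, 7}): φ is true.
  3 (successors {0, 1, 3, 4, 5, 6}): φ is true.
  4 (successors {1, 4, 6, 7}): φ is true.
  5 (successors {3, 5}): φ is true.
  6 (successors {0, 1, 2, 3, 6, 7}): φ is true.
  7 (successors {2, 7}): φ is true.
For instance, at 3:
  At 3: ~s | []q is true, r -> q is true, so (~s | []q) -> (r -> q) is true.
    At 3: ~s is true, []q is false, so ~s | []q is true.
      At 3: []q requires q at every successor {0, 1, 3, 4, 5, 6}.
        q fails at 0, so []q is false at 3.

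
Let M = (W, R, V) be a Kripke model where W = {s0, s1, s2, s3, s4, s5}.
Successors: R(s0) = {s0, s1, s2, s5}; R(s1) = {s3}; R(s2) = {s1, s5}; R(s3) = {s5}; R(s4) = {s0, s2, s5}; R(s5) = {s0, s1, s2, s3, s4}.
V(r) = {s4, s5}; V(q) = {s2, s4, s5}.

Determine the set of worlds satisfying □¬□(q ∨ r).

s0, s2, s3, s4

Let φ = □¬□(q ∨ r). Evaluate φ at each world:
  s0 (successors {s0, s1, s2, s5}): φ is true.
  s1 (successors {s3}): φ is false.
  s2 (successors {s1, s5}): φ is true.
  s3 (successors {s5}): φ is true.
  s4 (successors {s0, s2, s5}): φ is true.
  s5 (successors {s0, s1, s2, s3, s4}): φ is false.
For instance, at s3:
  At s3: □¬□(q ∨ r) requires ¬□(q ∨ r) at every successor {s5}.
      At s5: □(q ∨ r) is false, so ¬□(q ∨ r) is true.
  So □¬□(q ∨ r) is true at s3.
Satisfying worlds: {s0, s2, s3, s4}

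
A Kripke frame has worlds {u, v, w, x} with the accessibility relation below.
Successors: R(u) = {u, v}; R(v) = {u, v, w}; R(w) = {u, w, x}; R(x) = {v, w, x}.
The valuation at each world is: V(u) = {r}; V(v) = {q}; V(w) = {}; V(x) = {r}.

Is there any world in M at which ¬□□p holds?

Let φ = ¬□□p. Evaluate φ at each world:
  u (successors {u, v}): φ is true.
  v (successors {u, v, w}): φ is true.
  w (successors {u, w, x}): φ is true.
  x (successors {v, w, x}): φ is true.
Detail at u (witness):
  At u: □□p is false, so ¬□□p is true.
    At u: □□p requires □p at every successor {u, v}.
      □p fails at u, so □□p is false at u.

Yes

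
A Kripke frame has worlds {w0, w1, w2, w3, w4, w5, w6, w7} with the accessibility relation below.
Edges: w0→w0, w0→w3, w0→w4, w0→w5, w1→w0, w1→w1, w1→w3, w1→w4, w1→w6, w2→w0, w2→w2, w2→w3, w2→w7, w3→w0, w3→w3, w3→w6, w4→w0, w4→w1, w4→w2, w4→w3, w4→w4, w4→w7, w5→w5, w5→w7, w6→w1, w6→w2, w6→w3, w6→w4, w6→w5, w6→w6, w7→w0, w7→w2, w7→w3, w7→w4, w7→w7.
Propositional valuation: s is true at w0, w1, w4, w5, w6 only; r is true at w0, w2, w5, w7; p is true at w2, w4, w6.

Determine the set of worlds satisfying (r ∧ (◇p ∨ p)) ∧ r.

Recall that ◇ψ holds at a world iff ψ holds at some accessible world.
Let φ = (r ∧ (◇p ∨ p)) ∧ r. Evaluate φ at each world:
  w0 (successors {w0, w3, w4, w5}): φ is true.
  w1 (successors {w0, w1, w3, w4, w6}): φ is false.
  w2 (successors {w0, w2, w3, w7}): φ is true.
  w3 (successors {w0, w3, w6}): φ is false.
  w4 (successors {w0, w1, w2, w3, w4, w7}): φ is false.
  w5 (successors {w5, w7}): φ is false.
  w6 (successors {w1, w2, w3, w4, w5, w6}): φ is false.
  w7 (successors {w0, w2, w3, w4, w7}): φ is true.
For instance, at w0:
  At w0: r ∧ (◇p ∨ p) is true, r is true, so (r ∧ (◇p ∨ p)) ∧ r is true.
    At w0: r is true, ◇p ∨ p is true, so r ∧ (◇p ∨ p) is true.
      At w0: ◇p is true, p is false, so ◇p ∨ p is true.
Satisfying worlds: {w0, w2, w7}

w0, w2, w7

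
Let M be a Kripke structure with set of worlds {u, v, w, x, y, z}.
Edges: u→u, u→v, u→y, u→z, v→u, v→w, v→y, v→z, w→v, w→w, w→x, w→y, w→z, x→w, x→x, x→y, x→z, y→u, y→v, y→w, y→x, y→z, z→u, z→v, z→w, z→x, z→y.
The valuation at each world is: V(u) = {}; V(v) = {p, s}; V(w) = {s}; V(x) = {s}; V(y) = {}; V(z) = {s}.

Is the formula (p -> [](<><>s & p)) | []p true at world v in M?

At v: p -> [](<><>s & p) is false, []p is false, so (p -> [](<><>s & p)) | []p is false.
  At v: p is true, [](<><>s & p) is false, so p -> [](<><>s & p) is false.
    At v: [](<><>s & p) requires <><>s & p at every successor {u, w, y, z}.
      <><>s & p fails at u, so [](<><>s & p) is false at v.
  At v: []p requires p at every successor {u, w, y, z}.
    p fails at u, so []p is false at v.

No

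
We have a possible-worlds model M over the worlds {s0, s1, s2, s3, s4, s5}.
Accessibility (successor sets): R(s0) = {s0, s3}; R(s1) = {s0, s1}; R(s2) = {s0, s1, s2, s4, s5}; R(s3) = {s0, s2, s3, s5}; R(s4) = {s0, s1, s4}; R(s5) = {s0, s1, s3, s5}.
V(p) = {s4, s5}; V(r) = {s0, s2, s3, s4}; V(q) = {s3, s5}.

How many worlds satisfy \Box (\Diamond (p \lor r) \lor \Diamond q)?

6

Let φ = \Box (\Diamond (p \lor r) \lor \Diamond q). Evaluate φ at each world:
  s0 (successors {s0, s3}): φ is true.
  s1 (successors {s0, s1}): φ is true.
  s2 (successors {s0, s1, s2, s4, s5}): φ is true.
  s3 (successors {s0, s2, s3, s5}): φ is true.
  s4 (successors {s0, s1, s4}): φ is true.
  s5 (successors {s0, s1, s3, s5}): φ is true.
For instance, at s2:
  At s2: \Box (\Diamond (p \lor r) \lor \Diamond q) requires \Diamond (p \lor r) \lor \Diamond q at every successor {s0, s1, s2, s4, s5}.
    At s0: \Diamond (p \lor r) \lor \Diamond q is true.
    At s1: \Diamond (p \lor r) \lor \Diamond q is true.
    At s2: \Diamond (p \lor r) \lor \Diamond q is true.
    At s4: \Diamond (p \lor r) \lor \Diamond q is true.
    At s5: \Diamond (p \lor r) \lor \Diamond q is true.
  So \Box (\Diamond (p \lor r) \lor \Diamond q) is true at s2.
Satisfying worlds: {s0, s1, s2, s3, s4, s5}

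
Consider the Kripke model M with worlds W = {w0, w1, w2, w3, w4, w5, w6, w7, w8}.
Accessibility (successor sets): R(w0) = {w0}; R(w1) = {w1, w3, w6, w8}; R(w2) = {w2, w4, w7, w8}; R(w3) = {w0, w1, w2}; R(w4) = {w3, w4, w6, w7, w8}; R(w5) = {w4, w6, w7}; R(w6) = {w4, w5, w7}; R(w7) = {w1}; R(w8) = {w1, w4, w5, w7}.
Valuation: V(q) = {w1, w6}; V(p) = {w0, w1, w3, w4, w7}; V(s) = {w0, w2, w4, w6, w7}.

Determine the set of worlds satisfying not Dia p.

Recall that Dia ψ holds at a world iff ψ holds at some accessible world.
Let φ = not Dia p. Evaluate φ at each world:
  w0 (successors {w0}): φ is false.
  w1 (successors {w1, w3, w6, w8}): φ is false.
  w2 (successors {w2, w4, w7, w8}): φ is false.
  w3 (successors {w0, w1, w2}): φ is false.
  w4 (successors {w3, w4, w6, w7, w8}): φ is false.
  w5 (successors {w4, w6, w7}): φ is false.
  w6 (successors {w4, w5, w7}): φ is false.
  w7 (successors {w1}): φ is false.
  w8 (successors {w1, w4, w5, w7}): φ is false.
For instance, at w5:
  At w5: Dia p is true, so not Dia p is false.
    At w5: Dia p requires p at some successor in {w4, w6, w7}.
      p holds at w4, so Dia p is true at w5.
Satisfying worlds: none.

none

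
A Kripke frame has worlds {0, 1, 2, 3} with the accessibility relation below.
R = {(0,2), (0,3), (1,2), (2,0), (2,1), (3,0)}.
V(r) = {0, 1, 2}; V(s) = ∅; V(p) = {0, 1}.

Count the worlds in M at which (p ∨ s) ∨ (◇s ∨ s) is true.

2

Recall that ◇ψ holds at a world iff ψ holds at some accessible world.
Let φ = (p ∨ s) ∨ (◇s ∨ s). Evaluate φ at each world:
  0 (successors {2, 3}): φ is true.
  1 (successors {2}): φ is true.
  2 (successors {0, 1}): φ is false.
  3 (successors {0}): φ is false.
For instance, at 2:
  At 2: p ∨ s is false, ◇s ∨ s is false, so (p ∨ s) ∨ (◇s ∨ s) is false.
    At 2: ◇s is false, s is false, so ◇s ∨ s is false.
      At 2: ◇s requires s at some successor in {0, 1}.
        At 0: s is false.
        At 1: s is false.
      So ◇s is false at 2.
Satisfying worlds: {0, 1}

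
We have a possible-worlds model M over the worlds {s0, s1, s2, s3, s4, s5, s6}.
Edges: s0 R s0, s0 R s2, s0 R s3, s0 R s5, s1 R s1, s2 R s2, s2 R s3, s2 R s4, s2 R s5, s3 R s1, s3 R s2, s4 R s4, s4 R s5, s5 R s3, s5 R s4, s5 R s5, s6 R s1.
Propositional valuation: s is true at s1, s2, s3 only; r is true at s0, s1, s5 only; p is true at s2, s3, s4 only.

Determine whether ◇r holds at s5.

At s5: ◇r requires r at some successor in {s3, s4, s5}.
  r holds at s5, so ◇r is true at s5.

Yes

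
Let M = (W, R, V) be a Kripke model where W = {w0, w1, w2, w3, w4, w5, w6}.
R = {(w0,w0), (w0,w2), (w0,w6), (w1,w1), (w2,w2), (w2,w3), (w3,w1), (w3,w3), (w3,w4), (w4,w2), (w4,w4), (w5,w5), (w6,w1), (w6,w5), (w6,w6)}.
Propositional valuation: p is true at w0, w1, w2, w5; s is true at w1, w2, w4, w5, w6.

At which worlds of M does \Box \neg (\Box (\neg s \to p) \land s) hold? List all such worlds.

Recall that \Box ψ holds at a world iff ψ holds at every accessible world, and \Diamond ψ holds iff ψ holds at some accessible world.
Let φ = \Box \neg (\Box (\neg s \to p) \land s). Evaluate φ at each world:
  w0 (successors {w0, w2, w6}): φ is false.
  w1 (successors {w1}): φ is false.
  w2 (successors {w2, w3}): φ is true.
  w3 (successors {w1, w3, w4}): φ is false.
  w4 (successors {w2, w4}): φ is false.
  w5 (successors {w5}): φ is false.
  w6 (successors {w1, w5, w6}): φ is false.
For instance, at w2:
  At w2: \Box \neg (\Box (\neg s \to p) \land s) requires \neg (\Box (\neg s \to p) \land s) at every successor {w2, w3}.
      At w2: \Box (\neg s \to p) \land s is false, so \neg (\Box (\neg s \to p) \land s) is true.
      At w3: \Box (\neg s \to p) \land s is false, so \neg (\Box (\neg s \to p) \land s) is true.
  So \Box \neg (\Box (\neg s \to p) \land s) is true at w2.
Satisfying worlds: {w2}

w2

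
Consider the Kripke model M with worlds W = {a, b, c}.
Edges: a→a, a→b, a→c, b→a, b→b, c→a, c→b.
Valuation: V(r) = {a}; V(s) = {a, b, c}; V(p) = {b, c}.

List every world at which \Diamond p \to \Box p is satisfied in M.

none

Let φ = \Diamond p \to \Box p. Evaluate φ at each world:
  a (successors {a, b, c}): φ is false.
  b (successors {a, b}): φ is false.
  c (successors {a, b}): φ is false.
For instance, at c:
  At c: \Diamond p is true, \Box p is false, so \Diamond p \to \Box p is false.
    At c: \Diamond p requires p at some successor in {a, b}.
      p holds at b, so \Diamond p is true at c.
    At c: \Box p requires p at every successor {a, b}.
      p fails at a, so \Box p is false at c.
Satisfying worlds: none.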